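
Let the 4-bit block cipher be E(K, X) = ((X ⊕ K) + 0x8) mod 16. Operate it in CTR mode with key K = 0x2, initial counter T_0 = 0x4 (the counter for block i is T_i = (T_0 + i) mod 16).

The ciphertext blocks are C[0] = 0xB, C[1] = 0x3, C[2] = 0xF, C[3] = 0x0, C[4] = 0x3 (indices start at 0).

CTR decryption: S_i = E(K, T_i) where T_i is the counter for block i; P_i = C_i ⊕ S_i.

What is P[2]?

P[2] = 0x3

P[2]: T = 0x6, S = E(K, T) = 0xC; 0xF ⊕ 0xC = 0x3.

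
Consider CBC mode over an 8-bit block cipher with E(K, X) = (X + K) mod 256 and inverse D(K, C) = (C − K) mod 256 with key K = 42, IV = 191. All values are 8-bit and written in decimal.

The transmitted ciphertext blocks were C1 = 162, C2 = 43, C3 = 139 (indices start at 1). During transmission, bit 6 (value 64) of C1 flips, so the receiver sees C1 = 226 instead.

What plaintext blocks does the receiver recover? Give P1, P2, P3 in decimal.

CBC decryption: P_i = D(K, C_i) ⊕ C_{i−1}, with C_{0} = IV.
Only C1 changed, to 226. In CBC, a change in C_i garbles P_i and flips the same bit in P_{i+1}. Decrypting the received ciphertext:
P1: D(K, 226) = 184; 184 ⊕ 191 = 7.
P2: D(K, 43) = 1; 1 ⊕ 226 = 227.
P3: D(K, 139) = 97; 97 ⊕ 43 = 74.
Blocks that differ from the original plaintext: P1, P2.

P1 = 7, P2 = 227, P3 = 74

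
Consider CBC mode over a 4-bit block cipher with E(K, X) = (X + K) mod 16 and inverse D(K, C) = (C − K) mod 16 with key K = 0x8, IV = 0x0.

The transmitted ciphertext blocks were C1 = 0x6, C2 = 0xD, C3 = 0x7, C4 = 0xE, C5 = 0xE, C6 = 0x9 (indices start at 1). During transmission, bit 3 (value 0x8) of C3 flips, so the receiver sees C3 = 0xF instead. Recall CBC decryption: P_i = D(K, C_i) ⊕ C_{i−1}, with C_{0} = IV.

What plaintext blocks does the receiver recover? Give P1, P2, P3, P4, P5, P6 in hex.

P1 = 0xE, P2 = 0x3, P3 = 0xA, P4 = 0x9, P5 = 0x8, P6 = 0xF

Only C3 changed, to 0xF. In CBC, a change in C_i garbles P_i and flips the same bit in P_{i+1}. Decrypting the received ciphertext:
P1: D(K, 0x6) = 0xE; 0xE ⊕ 0x0 = 0xE.
P2: D(K, 0xD) = 0x5; 0x5 ⊕ 0x6 = 0x3.
P3: D(K, 0xF) = 0x7; 0x7 ⊕ 0xD = 0xA.
P4: D(K, 0xE) = 0x6; 0x6 ⊕ 0xF = 0x9.
P5: D(K, 0xE) = 0x6; 0x6 ⊕ 0xE = 0x8.
P6: D(K, 0x9) = 0x1; 0x1 ⊕ 0xE = 0xF.
Blocks that differ from the original plaintext: P3, P4.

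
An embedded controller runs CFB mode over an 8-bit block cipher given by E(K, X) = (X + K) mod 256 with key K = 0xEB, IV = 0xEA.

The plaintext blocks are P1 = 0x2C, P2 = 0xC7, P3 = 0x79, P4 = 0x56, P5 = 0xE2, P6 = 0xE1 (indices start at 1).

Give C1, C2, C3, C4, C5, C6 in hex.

C1 = 0xF9, C2 = 0x23, C3 = 0x77, C4 = 0x34, C5 = 0xFD, C6 = 0x09

CFB encryption: C_i = P_i ⊕ E(K, C_{i−1}), with C_{0} = IV.
C1: E(K, 0xEA) = 0xD5; 0x2C ⊕ 0xD5 = 0xF9.
C2: E(K, 0xF9) = 0xE4; 0xC7 ⊕ 0xE4 = 0x23.
C3: E(K, 0x23) = 0x0E; 0x79 ⊕ 0x0E = 0x77.
C4: E(K, 0x77) = 0x62; 0x56 ⊕ 0x62 = 0x34.
C5: E(K, 0x34) = 0x1F; 0xE2 ⊕ 0x1F = 0xFD.
C6: E(K, 0xFD) = 0xE8; 0xE1 ⊕ 0xE8 = 0x09.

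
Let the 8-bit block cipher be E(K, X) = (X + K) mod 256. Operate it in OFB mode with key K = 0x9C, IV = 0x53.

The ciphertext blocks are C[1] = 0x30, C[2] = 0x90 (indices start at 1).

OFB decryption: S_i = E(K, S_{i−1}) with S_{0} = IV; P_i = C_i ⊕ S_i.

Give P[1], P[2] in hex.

P[1] = 0xDF, P[2] = 0x1B

P[1]: S = E(K, 0x53) = 0xEF; 0x30 ⊕ 0xEF = 0xDF.
P[2]: S = E(K, 0xEF) = 0x8B; 0x90 ⊕ 0x8B = 0x1B.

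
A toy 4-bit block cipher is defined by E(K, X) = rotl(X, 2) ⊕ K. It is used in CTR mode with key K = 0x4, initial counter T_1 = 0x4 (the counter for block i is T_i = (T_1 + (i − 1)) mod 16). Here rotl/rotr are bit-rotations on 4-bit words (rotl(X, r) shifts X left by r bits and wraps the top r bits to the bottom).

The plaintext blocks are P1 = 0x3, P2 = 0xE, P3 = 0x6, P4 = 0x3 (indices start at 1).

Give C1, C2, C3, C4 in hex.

CTR encryption: S_i = E(K, T_i) where T_i is the counter for block i; C_i = P_i ⊕ S_i.
C1: T = 0x4, S = E(K, T) = 0x5; 0x3 ⊕ 0x5 = 0x6.
C2: T = 0x5, S = E(K, T) = 0x1; 0xE ⊕ 0x1 = 0xF.
C3: T = 0x6, S = E(K, T) = 0xD; 0x6 ⊕ 0xD = 0xB.
C4: T = 0x7, S = E(K, T) = 0x9; 0x3 ⊕ 0x9 = 0xA.

C1 = 0x6, C2 = 0xF, C3 = 0xB, C4 = 0xA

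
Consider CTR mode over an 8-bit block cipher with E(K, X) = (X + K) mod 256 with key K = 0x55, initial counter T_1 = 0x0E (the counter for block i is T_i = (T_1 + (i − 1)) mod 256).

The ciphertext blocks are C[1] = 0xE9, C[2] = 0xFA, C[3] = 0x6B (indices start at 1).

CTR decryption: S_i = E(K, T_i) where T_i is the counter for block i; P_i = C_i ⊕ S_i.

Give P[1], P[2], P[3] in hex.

P[1]: T = 0x0E, S = E(K, T) = 0x63; 0xE9 ⊕ 0x63 = 0x8A.
P[2]: T = 0x0F, S = E(K, T) = 0x64; 0xFA ⊕ 0x64 = 0x9E.
P[3]: T = 0x10, S = E(K, T) = 0x65; 0x6B ⊕ 0x65 = 0x0E.

P[1] = 0x8A, P[2] = 0x9E, P[3] = 0x0E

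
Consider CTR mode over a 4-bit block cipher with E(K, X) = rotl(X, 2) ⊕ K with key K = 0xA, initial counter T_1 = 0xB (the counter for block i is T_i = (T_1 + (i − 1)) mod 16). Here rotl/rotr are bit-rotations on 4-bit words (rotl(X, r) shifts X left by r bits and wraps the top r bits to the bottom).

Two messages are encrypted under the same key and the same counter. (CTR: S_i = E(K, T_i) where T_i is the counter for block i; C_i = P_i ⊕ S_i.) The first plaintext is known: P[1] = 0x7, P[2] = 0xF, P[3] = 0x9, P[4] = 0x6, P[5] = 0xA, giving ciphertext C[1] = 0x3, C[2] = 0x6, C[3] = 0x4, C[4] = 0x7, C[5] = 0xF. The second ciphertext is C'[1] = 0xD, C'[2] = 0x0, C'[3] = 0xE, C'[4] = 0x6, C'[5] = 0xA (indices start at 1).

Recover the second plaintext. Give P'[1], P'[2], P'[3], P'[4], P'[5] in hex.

P'[1] = 0x9, P'[2] = 0x9, P'[3] = 0x3, P'[4] = 0x7, P'[5] = 0xF

In CTR with a reused counter, both messages share the same keystream S_i, so C_i ⊕ C'_i = P_i ⊕ P'_i and thus P'_i = P_i ⊕ C_i ⊕ C'_i.
P'[1]: 0x7 ⊕ 0x3 ⊕ 0xD = 0x9.
P'[2]: 0xF ⊕ 0x6 ⊕ 0x0 = 0x9.
P'[3]: 0x9 ⊕ 0x4 ⊕ 0xE = 0x3.
P'[4]: 0x6 ⊕ 0x7 ⊕ 0x6 = 0x7.
P'[5]: 0xA ⊕ 0xF ⊕ 0xA = 0xF.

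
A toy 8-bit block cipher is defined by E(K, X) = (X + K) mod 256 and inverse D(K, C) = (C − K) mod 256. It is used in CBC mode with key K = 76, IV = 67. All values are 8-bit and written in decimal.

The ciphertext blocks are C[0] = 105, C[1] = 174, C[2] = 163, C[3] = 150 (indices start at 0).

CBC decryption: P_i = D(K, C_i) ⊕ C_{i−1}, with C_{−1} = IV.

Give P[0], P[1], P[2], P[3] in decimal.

P[0]: D(K, 105) = 29; 29 ⊕ 67 = 94.
P[1]: D(K, 174) = 98; 98 ⊕ 105 = 11.
P[2]: D(K, 163) = 87; 87 ⊕ 174 = 249.
P[3]: D(K, 150) = 74; 74 ⊕ 163 = 233.

P[0] = 94, P[1] = 11, P[2] = 249, P[3] = 233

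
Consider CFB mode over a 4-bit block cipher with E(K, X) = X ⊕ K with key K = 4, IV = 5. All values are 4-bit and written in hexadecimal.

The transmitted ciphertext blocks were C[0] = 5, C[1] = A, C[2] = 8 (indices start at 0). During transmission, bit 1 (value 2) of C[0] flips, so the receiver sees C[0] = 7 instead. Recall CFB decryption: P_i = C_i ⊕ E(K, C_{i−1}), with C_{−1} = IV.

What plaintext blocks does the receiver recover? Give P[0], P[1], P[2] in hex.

Only C[0] changed, to 7. In CFB, a change in C_i flips the same bit in P_i and garbles P_{i+1}. Decrypting the received ciphertext:
P[0]: E(K, 5) = 1; 7 ⊕ 1 = 6.
P[1]: E(K, 7) = 3; A ⊕ 3 = 9.
P[2]: E(K, A) = E; 8 ⊕ E = 6.
Blocks that differ from the original plaintext: P[0], P[1].

P[0] = 6, P[1] = 9, P[2] = 6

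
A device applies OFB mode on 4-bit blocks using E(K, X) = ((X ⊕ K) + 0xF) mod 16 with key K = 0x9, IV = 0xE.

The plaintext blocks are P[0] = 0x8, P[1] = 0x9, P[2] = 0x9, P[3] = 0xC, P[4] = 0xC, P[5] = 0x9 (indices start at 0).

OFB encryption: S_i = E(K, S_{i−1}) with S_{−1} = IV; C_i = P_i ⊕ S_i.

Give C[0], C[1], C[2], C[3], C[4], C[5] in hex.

C[0] = 0xE, C[1] = 0x7, C[2] = 0xF, C[3] = 0x2, C[4] = 0xA, C[5] = 0x7

C[0]: S = E(K, 0xE) = 0x6; 0x8 ⊕ 0x6 = 0xE.
C[1]: S = E(K, 0x6) = 0xE; 0x9 ⊕ 0xE = 0x7.
C[2]: S = E(K, 0xE) = 0x6; 0x9 ⊕ 0x6 = 0xF.
C[3]: S = E(K, 0x6) = 0xE; 0xC ⊕ 0xE = 0x2.
C[4]: S = E(K, 0xE) = 0x6; 0xC ⊕ 0x6 = 0xA.
C[5]: S = E(K, 0x6) = 0xE; 0x9 ⊕ 0xE = 0x7.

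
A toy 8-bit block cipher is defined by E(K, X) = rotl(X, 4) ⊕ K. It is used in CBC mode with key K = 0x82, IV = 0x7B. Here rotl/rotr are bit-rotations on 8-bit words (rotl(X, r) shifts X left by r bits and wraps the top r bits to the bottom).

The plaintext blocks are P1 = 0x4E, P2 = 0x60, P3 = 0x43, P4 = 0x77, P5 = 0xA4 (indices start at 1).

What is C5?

CBC encryption: C_i = E(K, P_i ⊕ C_{i−1}), with C_{0} = IV.
C1: P1 ⊕ 0x7B = 0x35; E(K, 0x35) = 0xD1.
C2: P2 ⊕ 0xD1 = 0xB1; E(K, 0xB1) = 0x99.
C3: P3 ⊕ 0x99 = 0xDA; E(K, 0xDA) = 0x2F.
C4: P4 ⊕ 0x2F = 0x58; E(K, 0x58) = 0x07.
C5: P5 ⊕ 0x07 = 0xA3; E(K, 0xA3) = 0xB8.

C5 = 0xB8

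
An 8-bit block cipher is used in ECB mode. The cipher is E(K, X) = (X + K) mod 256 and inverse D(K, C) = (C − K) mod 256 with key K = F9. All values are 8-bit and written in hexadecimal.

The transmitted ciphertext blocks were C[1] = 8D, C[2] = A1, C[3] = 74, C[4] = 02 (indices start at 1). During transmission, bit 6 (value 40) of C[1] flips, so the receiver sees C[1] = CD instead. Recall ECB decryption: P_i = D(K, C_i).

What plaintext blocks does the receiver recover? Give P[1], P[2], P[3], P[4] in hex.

Only C[1] changed, to CD. In ECB, a change in C_i affects only P_i. Decrypting the received ciphertext:
P[1]: D(K, CD) = D4.
P[2]: D(K, A1) = A8.
P[3]: D(K, 74) = 7B.
P[4]: D(K, 02) = 09.
Blocks that differ from the original plaintext: P[1].

P[1] = D4, P[2] = A8, P[3] = 7B, P[4] = 09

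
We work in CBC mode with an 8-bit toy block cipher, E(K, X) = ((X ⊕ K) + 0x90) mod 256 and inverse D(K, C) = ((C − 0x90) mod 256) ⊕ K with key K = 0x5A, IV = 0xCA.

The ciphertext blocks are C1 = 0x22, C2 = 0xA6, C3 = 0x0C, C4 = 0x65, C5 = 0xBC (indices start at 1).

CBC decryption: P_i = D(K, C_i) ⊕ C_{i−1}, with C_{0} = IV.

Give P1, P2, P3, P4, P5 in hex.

P1 = 0x02, P2 = 0x6E, P3 = 0x80, P4 = 0x83, P5 = 0x13

P1: D(K, 0x22) = 0xC8; 0xC8 ⊕ 0xCA = 0x02.
P2: D(K, 0xA6) = 0x4C; 0x4C ⊕ 0x22 = 0x6E.
P3: D(K, 0x0C) = 0x26; 0x26 ⊕ 0xA6 = 0x80.
P4: D(K, 0x65) = 0x8F; 0x8F ⊕ 0x0C = 0x83.
P5: D(K, 0xBC) = 0x76; 0x76 ⊕ 0x65 = 0x13.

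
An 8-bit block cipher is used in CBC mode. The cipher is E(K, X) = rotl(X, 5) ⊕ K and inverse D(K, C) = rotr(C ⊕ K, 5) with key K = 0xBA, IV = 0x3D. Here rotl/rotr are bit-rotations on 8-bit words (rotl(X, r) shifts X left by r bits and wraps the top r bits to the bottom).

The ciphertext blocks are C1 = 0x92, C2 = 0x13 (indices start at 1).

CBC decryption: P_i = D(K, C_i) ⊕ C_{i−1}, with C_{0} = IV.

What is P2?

P2: D(K, 0x13) = 0x4D; 0x4D ⊕ 0x92 = 0xDF.

P2 = 0xDF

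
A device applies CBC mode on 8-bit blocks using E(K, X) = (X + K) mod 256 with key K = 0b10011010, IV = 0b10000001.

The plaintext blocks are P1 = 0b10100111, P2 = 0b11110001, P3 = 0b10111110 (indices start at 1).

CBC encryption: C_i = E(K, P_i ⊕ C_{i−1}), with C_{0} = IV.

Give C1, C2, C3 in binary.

C1 = 0b11000000, C2 = 0b11001011, C3 = 0b00001111

C1: P1 ⊕ 0b10000001 = 0b00100110; E(K, 0b00100110) = 0b11000000.
C2: P2 ⊕ 0b11000000 = 0b00110001; E(K, 0b00110001) = 0b11001011.
C3: P3 ⊕ 0b11001011 = 0b01110101; E(K, 0b01110101) = 0b00001111.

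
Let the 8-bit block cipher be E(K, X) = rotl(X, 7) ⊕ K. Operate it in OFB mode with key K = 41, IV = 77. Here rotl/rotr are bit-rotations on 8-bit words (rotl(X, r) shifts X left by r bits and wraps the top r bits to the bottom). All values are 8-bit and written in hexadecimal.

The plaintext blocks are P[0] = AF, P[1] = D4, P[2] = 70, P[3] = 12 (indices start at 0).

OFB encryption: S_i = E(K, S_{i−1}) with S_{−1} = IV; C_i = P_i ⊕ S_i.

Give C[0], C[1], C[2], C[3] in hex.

C[0]: S = E(K, 77) = FA; AF ⊕ FA = 55.
C[1]: S = E(K, FA) = 3C; D4 ⊕ 3C = E8.
C[2]: S = E(K, 3C) = 5F; 70 ⊕ 5F = 2F.
C[3]: S = E(K, 5F) = EE; 12 ⊕ EE = FC.

C[0] = 55, C[1] = E8, C[2] = 2F, C[3] = FC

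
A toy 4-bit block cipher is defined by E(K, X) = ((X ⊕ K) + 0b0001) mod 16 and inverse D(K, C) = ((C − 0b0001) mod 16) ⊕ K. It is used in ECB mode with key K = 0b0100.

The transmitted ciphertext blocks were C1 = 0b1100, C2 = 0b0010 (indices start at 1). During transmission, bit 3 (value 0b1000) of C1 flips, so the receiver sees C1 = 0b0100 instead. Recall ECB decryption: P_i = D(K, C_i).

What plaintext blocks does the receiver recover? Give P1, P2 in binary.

Only C1 changed, to 0b0100. In ECB, a change in C_i affects only P_i. Decrypting the received ciphertext:
P1: D(K, 0b0100) = 0b0111.
P2: D(K, 0b0010) = 0b0101.
Blocks that differ from the original plaintext: P1.

P1 = 0b0111, P2 = 0b0101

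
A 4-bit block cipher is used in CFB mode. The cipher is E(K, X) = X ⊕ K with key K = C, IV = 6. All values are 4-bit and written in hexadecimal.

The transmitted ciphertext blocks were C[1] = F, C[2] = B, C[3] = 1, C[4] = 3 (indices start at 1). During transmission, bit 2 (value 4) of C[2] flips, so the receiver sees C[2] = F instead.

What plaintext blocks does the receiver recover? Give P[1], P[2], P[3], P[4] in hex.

P[1] = 5, P[2] = C, P[3] = 2, P[4] = E

CFB decryption: P_i = C_i ⊕ E(K, C_{i−1}), with C_{0} = IV.
Only C[2] changed, to F. In CFB, a change in C_i flips the same bit in P_i and garbles P_{i+1}. Decrypting the received ciphertext:
P[1]: E(K, 6) = A; F ⊕ A = 5.
P[2]: E(K, F) = 3; F ⊕ 3 = C.
P[3]: E(K, F) = 3; 1 ⊕ 3 = 2.
P[4]: E(K, 1) = D; 3 ⊕ D = E.
Blocks that differ from the original plaintext: P[2], P[3].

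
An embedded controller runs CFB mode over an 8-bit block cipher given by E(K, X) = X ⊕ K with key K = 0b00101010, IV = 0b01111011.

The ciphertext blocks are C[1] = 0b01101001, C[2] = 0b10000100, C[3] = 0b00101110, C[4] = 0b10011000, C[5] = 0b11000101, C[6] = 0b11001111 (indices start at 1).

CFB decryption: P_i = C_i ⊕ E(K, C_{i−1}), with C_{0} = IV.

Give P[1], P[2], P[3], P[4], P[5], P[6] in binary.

P[1]: E(K, 0b01111011) = 0b01010001; 0b01101001 ⊕ 0b01010001 = 0b00111000.
P[2]: E(K, 0b01101001) = 0b01000011; 0b10000100 ⊕ 0b01000011 = 0b11000111.
P[3]: E(K, 0b10000100) = 0b10101110; 0b00101110 ⊕ 0b10101110 = 0b10000000.
P[4]: E(K, 0b00101110) = 0b00000100; 0b10011000 ⊕ 0b00000100 = 0b10011100.
P[5]: E(K, 0b10011000) = 0b10110010; 0b11000101 ⊕ 0b10110010 = 0b01110111.
P[6]: E(K, 0b11000101) = 0b11101111; 0b11001111 ⊕ 0b11101111 = 0b00100000.

P[1] = 0b00111000, P[2] = 0b11000111, P[3] = 0b10000000, P[4] = 0b10011100, P[5] = 0b01110111, P[6] = 0b00100000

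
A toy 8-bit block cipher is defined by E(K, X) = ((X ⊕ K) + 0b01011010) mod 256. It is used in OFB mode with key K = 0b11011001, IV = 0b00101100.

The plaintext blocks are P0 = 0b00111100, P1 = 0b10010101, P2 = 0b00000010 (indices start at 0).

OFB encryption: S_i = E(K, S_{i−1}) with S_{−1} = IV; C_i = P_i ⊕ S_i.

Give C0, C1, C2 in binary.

C0: S = E(K, 0b00101100) = 0b01001111; 0b00111100 ⊕ 0b01001111 = 0b01110011.
C1: S = E(K, 0b01001111) = 0b11110000; 0b10010101 ⊕ 0b11110000 = 0b01100101.
C2: S = E(K, 0b11110000) = 0b10000011; 0b00000010 ⊕ 0b10000011 = 0b10000001.

C0 = 0b01110011, C1 = 0b01100101, C2 = 0b10000001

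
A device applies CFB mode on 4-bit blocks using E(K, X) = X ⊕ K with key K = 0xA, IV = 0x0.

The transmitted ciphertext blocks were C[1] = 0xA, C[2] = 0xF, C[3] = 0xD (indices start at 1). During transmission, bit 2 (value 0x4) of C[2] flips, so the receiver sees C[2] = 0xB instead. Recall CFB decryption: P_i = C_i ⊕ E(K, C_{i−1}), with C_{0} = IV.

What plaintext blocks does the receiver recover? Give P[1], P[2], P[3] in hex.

Only C[2] changed, to 0xB. In CFB, a change in C_i flips the same bit in P_i and garbles P_{i+1}. Decrypting the received ciphertext:
P[1]: E(K, 0x0) = 0xA; 0xA ⊕ 0xA = 0x0.
P[2]: E(K, 0xA) = 0x0; 0xB ⊕ 0x0 = 0xB.
P[3]: E(K, 0xB) = 0x1; 0xD ⊕ 0x1 = 0xC.
Blocks that differ from the original plaintext: P[2], P[3].

P[1] = 0x0, P[2] = 0xB, P[3] = 0xC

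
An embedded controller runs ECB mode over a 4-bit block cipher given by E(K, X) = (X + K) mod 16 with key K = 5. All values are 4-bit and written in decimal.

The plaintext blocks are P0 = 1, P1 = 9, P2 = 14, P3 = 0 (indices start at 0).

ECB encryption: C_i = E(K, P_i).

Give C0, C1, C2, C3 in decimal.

C0: E(K, 1) = 6.
C1: E(K, 9) = 14.
C2: E(K, 14) = 3.
C3: E(K, 0) = 5.

C0 = 6, C1 = 14, C2 = 3, C3 = 5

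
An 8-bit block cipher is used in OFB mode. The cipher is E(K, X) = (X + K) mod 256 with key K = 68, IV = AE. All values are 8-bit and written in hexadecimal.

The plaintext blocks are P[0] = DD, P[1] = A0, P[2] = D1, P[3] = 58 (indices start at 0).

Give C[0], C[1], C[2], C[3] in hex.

C[0] = CB, C[1] = DE, C[2] = 37, C[3] = 16

OFB encryption: S_i = E(K, S_{i−1}) with S_{−1} = IV; C_i = P_i ⊕ S_i.
C[0]: S = E(K, AE) = 16; DD ⊕ 16 = CB.
C[1]: S = E(K, 16) = 7E; A0 ⊕ 7E = DE.
C[2]: S = E(K, 7E) = E6; D1 ⊕ E6 = 37.
C[3]: S = E(K, E6) = 4E; 58 ⊕ 4E = 16.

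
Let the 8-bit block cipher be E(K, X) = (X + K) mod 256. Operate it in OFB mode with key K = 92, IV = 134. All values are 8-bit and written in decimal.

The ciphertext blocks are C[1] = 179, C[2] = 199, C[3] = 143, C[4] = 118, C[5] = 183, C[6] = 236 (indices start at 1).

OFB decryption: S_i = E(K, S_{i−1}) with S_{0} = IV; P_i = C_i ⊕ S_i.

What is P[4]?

P[4] = 128

P[1]: S = E(K, 134) = 226; 179 ⊕ 226 = 81.
P[2]: S = E(K, 226) = 62; 199 ⊕ 62 = 249.
P[3]: S = E(K, 62) = 154; 143 ⊕ 154 = 21.
P[4]: S = E(K, 154) = 246; 118 ⊕ 246 = 128.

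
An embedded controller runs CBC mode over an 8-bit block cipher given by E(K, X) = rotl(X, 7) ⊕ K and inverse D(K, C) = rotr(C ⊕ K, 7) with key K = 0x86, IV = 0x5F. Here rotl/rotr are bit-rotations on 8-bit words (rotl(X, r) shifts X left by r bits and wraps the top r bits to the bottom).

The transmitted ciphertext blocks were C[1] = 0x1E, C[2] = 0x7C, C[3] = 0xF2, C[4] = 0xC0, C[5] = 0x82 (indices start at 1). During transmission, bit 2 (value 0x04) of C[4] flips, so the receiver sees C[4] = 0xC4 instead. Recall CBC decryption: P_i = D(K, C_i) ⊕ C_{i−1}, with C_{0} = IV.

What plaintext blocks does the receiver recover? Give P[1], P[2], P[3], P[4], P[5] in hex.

P[1] = 0x6E, P[2] = 0xEB, P[3] = 0x94, P[4] = 0x76, P[5] = 0xCC

Only C[4] changed, to 0xC4. In CBC, a change in C_i garbles P_i and flips the same bit in P_{i+1}. Decrypting the received ciphertext:
P[1]: D(K, 0x1E) = 0x31; 0x31 ⊕ 0x5F = 0x6E.
P[2]: D(K, 0x7C) = 0xF5; 0xF5 ⊕ 0x1E = 0xEB.
P[3]: D(K, 0xF2) = 0xE8; 0xE8 ⊕ 0x7C = 0x94.
P[4]: D(K, 0xC4) = 0x84; 0x84 ⊕ 0xF2 = 0x76.
P[5]: D(K, 0x82) = 0x08; 0x08 ⊕ 0xC4 = 0xCC.
Blocks that differ from the original plaintext: P[4], P[5].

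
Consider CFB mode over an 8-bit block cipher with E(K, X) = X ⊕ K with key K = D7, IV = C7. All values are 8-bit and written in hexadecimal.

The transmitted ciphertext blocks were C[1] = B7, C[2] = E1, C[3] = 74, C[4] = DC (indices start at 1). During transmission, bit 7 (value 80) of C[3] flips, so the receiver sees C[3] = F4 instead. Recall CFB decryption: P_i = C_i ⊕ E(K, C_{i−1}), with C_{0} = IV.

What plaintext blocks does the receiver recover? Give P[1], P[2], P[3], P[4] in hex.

Only C[3] changed, to F4. In CFB, a change in C_i flips the same bit in P_i and garbles P_{i+1}. Decrypting the received ciphertext:
P[1]: E(K, C7) = 10; B7 ⊕ 10 = A7.
P[2]: E(K, B7) = 60; E1 ⊕ 60 = 81.
P[3]: E(K, E1) = 36; F4 ⊕ 36 = C2.
P[4]: E(K, F4) = 23; DC ⊕ 23 = FF.
Blocks that differ from the original plaintext: P[3], P[4].

P[1] = A7, P[2] = 81, P[3] = C2, P[4] = FF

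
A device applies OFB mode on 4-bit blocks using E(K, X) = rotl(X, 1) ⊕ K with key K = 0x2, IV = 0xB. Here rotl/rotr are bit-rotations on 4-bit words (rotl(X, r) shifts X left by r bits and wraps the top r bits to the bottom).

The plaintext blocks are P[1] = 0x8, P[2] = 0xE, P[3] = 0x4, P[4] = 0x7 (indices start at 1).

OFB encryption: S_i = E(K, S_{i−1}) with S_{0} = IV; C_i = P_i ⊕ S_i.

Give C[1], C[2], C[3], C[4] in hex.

C[1]: S = E(K, 0xB) = 0x5; 0x8 ⊕ 0x5 = 0xD.
C[2]: S = E(K, 0x5) = 0x8; 0xE ⊕ 0x8 = 0x6.
C[3]: S = E(K, 0x8) = 0x3; 0x4 ⊕ 0x3 = 0x7.
C[4]: S = E(K, 0x3) = 0x4; 0x7 ⊕ 0x4 = 0x3.

C[1] = 0xD, C[2] = 0x6, C[3] = 0x7, C[4] = 0x3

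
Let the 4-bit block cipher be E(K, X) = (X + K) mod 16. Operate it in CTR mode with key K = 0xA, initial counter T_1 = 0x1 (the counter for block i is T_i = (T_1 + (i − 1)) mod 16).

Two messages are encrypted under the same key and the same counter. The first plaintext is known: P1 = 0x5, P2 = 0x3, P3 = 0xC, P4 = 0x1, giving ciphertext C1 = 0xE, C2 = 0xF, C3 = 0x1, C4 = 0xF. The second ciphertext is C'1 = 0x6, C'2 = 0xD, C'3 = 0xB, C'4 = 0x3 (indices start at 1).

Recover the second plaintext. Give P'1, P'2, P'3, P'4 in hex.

In CTR with a reused counter, both messages share the same keystream S_i, so C_i ⊕ C'_i = P_i ⊕ P'_i and thus P'_i = P_i ⊕ C_i ⊕ C'_i.
P'1: 0x5 ⊕ 0xE ⊕ 0x6 = 0xD.
P'2: 0x3 ⊕ 0xF ⊕ 0xD = 0x1.
P'3: 0xC ⊕ 0x1 ⊕ 0xB = 0x6.
P'4: 0x1 ⊕ 0xF ⊕ 0x3 = 0xD.

P'1 = 0xD, P'2 = 0x1, P'3 = 0x6, P'4 = 0xD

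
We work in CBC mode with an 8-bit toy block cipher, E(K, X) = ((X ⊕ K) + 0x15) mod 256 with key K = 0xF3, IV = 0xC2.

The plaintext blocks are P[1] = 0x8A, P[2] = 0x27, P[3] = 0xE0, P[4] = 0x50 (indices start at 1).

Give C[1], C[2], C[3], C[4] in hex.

CBC encryption: C_i = E(K, P_i ⊕ C_{i−1}), with C_{0} = IV.
C[1]: P[1] ⊕ 0xC2 = 0x48; E(K, 0x48) = 0xD0.
C[2]: P[2] ⊕ 0xD0 = 0xF7; E(K, 0xF7) = 0x19.
C[3]: P[3] ⊕ 0x19 = 0xF9; E(K, 0xF9) = 0x1F.
C[4]: P[4] ⊕ 0x1F = 0x4F; E(K, 0x4F) = 0xD1.

C[1] = 0xD0, C[2] = 0x19, C[3] = 0x1F, C[4] = 0xD1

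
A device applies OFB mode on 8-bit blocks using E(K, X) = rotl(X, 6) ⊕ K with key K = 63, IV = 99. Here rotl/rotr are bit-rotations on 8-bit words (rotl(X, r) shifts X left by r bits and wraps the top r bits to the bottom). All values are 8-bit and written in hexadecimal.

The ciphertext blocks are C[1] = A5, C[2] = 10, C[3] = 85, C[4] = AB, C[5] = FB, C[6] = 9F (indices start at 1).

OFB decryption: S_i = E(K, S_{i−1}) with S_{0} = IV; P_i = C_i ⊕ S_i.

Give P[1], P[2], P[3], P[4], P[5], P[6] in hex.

P[1]: S = E(K, 99) = 05; A5 ⊕ 05 = A0.
P[2]: S = E(K, 05) = 22; 10 ⊕ 22 = 32.
P[3]: S = E(K, 22) = EB; 85 ⊕ EB = 6E.
P[4]: S = E(K, EB) = 99; AB ⊕ 99 = 32.
P[5]: S = E(K, 99) = 05; FB ⊕ 05 = FE.
P[6]: S = E(K, 05) = 22; 9F ⊕ 22 = BD.

P[1] = A0, P[2] = 32, P[3] = 6E, P[4] = 32, P[5] = FE, P[6] = BD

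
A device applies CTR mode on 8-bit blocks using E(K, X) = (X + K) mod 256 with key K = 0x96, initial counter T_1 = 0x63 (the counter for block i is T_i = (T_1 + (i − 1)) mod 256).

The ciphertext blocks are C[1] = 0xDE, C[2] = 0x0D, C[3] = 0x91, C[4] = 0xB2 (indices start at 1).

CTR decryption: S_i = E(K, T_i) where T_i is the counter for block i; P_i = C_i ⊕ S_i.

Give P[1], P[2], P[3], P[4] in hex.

P[1] = 0x27, P[2] = 0xF7, P[3] = 0x6A, P[4] = 0x4E

P[1]: T = 0x63, S = E(K, T) = 0xF9; 0xDE ⊕ 0xF9 = 0x27.
P[2]: T = 0x64, S = E(K, T) = 0xFA; 0x0D ⊕ 0xFA = 0xF7.
P[3]: T = 0x65, S = E(K, T) = 0xFB; 0x91 ⊕ 0xFB = 0x6A.
P[4]: T = 0x66, S = E(K, T) = 0xFC; 0xB2 ⊕ 0xFC = 0x4E.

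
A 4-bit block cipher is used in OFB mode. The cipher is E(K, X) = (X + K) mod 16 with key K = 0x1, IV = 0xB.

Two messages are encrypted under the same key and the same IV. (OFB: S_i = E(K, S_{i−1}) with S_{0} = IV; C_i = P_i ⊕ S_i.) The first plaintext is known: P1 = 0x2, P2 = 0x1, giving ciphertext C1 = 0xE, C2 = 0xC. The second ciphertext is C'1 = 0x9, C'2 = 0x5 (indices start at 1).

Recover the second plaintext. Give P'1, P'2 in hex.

P'1 = 0x5, P'2 = 0x8

In OFB with a reused IV, both messages share the same keystream S_i, so C_i ⊕ C'_i = P_i ⊕ P'_i and thus P'_i = P_i ⊕ C_i ⊕ C'_i.
P'1: 0x2 ⊕ 0xE ⊕ 0x9 = 0x5.
P'2: 0x1 ⊕ 0xC ⊕ 0x5 = 0x8.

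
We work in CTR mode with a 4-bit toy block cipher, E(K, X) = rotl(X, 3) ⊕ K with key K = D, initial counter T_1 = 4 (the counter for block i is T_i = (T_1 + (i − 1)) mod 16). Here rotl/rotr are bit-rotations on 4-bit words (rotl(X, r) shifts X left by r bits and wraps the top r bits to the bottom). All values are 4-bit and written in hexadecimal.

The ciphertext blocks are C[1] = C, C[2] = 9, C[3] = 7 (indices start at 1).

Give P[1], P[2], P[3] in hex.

P[1] = 3, P[2] = E, P[3] = 9

CTR decryption: S_i = E(K, T_i) where T_i is the counter for block i; P_i = C_i ⊕ S_i.
P[1]: T = 4, S = E(K, T) = F; C ⊕ F = 3.
P[2]: T = 5, S = E(K, T) = 7; 9 ⊕ 7 = E.
P[3]: T = 6, S = E(K, T) = E; 7 ⊕ E = 9.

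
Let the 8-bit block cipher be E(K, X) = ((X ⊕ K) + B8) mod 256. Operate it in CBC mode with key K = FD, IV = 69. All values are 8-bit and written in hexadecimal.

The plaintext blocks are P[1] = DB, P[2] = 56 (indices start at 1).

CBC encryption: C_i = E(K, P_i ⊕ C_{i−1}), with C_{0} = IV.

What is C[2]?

C[2] = 64

C[1]: P[1] ⊕ 69 = B2; E(K, B2) = 07.
C[2]: P[2] ⊕ 07 = 51; E(K, 51) = 64.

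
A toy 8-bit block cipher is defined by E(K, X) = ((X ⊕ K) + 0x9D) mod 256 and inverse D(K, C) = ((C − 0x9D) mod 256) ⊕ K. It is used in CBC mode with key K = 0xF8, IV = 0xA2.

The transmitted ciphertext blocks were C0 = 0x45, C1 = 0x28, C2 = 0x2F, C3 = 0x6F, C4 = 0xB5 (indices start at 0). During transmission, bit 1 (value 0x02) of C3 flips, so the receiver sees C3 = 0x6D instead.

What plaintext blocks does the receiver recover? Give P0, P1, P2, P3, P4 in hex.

P0 = 0xF2, P1 = 0x36, P2 = 0x42, P3 = 0x07, P4 = 0x8D

CBC decryption: P_i = D(K, C_i) ⊕ C_{i−1}, with C_{−1} = IV.
Only C3 changed, to 0x6D. In CBC, a change in C_i garbles P_i and flips the same bit in P_{i+1}. Decrypting the received ciphertext:
P0: D(K, 0x45) = 0x50; 0x50 ⊕ 0xA2 = 0xF2.
P1: D(K, 0x28) = 0x73; 0x73 ⊕ 0x45 = 0x36.
P2: D(K, 0x2F) = 0x6A; 0x6A ⊕ 0x28 = 0x42.
P3: D(K, 0x6D) = 0x28; 0x28 ⊕ 0x2F = 0x07.
P4: D(K, 0xB5) = 0xE0; 0xE0 ⊕ 0x6D = 0x8D.
Blocks that differ from the original plaintext: P3, P4.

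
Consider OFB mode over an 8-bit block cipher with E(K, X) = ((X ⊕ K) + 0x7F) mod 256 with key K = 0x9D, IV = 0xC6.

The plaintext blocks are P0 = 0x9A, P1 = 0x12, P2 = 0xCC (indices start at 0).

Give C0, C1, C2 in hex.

C0 = 0x40, C1 = 0xD4, C2 = 0x16

OFB encryption: S_i = E(K, S_{i−1}) with S_{−1} = IV; C_i = P_i ⊕ S_i.
C0: S = E(K, 0xC6) = 0xDA; 0x9A ⊕ 0xDA = 0x40.
C1: S = E(K, 0xDA) = 0xC6; 0x12 ⊕ 0xC6 = 0xD4.
C2: S = E(K, 0xC6) = 0xDA; 0xCC ⊕ 0xDA = 0x16.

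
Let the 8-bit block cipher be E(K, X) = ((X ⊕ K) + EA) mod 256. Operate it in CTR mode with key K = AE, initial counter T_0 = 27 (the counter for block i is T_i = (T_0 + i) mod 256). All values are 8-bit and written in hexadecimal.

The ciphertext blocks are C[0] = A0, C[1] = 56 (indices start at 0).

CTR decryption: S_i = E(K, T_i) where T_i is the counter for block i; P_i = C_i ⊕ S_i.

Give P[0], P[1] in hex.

P[0] = D3, P[1] = 26

P[0]: T = 27, S = E(K, T) = 73; A0 ⊕ 73 = D3.
P[1]: T = 28, S = E(K, T) = 70; 56 ⊕ 70 = 26.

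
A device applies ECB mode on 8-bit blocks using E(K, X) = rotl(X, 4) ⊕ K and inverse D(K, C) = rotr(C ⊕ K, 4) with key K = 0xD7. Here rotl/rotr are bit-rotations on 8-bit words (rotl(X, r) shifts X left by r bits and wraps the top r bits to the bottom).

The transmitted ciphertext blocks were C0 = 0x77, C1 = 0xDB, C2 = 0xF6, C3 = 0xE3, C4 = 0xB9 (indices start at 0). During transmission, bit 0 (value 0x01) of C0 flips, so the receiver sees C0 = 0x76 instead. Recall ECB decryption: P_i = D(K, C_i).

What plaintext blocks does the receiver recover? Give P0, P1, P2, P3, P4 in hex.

P0 = 0x1A, P1 = 0xC0, P2 = 0x12, P3 = 0x43, P4 = 0xE6

Only C0 changed, to 0x76. In ECB, a change in C_i affects only P_i. Decrypting the received ciphertext:
P0: D(K, 0x76) = 0x1A.
P1: D(K, 0xDB) = 0xC0.
P2: D(K, 0xF6) = 0x12.
P3: D(K, 0xE3) = 0x43.
P4: D(K, 0xB9) = 0xE6.
Blocks that differ from the original plaintext: P0.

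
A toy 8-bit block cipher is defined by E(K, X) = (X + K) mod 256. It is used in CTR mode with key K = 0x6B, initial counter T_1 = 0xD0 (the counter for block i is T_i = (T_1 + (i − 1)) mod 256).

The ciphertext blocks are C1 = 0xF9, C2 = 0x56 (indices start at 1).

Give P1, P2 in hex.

CTR decryption: S_i = E(K, T_i) where T_i is the counter for block i; P_i = C_i ⊕ S_i.
P1: T = 0xD0, S = E(K, T) = 0x3B; 0xF9 ⊕ 0x3B = 0xC2.
P2: T = 0xD1, S = E(K, T) = 0x3C; 0x56 ⊕ 0x3C = 0x6A.

P1 = 0xC2, P2 = 0x6A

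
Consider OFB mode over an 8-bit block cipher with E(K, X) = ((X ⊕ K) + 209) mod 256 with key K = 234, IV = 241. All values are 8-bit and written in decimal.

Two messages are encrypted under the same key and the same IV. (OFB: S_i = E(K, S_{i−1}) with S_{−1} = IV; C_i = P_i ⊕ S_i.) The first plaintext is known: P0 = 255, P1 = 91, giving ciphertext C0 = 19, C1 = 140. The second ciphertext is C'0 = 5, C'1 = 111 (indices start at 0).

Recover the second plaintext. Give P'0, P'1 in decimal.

P'0 = 233, P'1 = 184

In OFB with a reused IV, both messages share the same keystream S_i, so C_i ⊕ C'_i = P_i ⊕ P'_i and thus P'_i = P_i ⊕ C_i ⊕ C'_i.
P'0: 255 ⊕ 19 ⊕ 5 = 233.
P'1: 91 ⊕ 140 ⊕ 111 = 184.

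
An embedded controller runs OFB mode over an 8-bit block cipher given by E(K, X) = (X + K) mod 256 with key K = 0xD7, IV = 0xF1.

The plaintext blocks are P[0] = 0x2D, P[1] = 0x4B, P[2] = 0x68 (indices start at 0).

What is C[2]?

C[2] = 0x1E

OFB encryption: S_i = E(K, S_{i−1}) with S_{−1} = IV; C_i = P_i ⊕ S_i.
C[0]: S = E(K, 0xF1) = 0xC8; 0x2D ⊕ 0xC8 = 0xE5.
C[1]: S = E(K, 0xC8) = 0x9F; 0x4B ⊕ 0x9F = 0xD4.
C[2]: S = E(K, 0x9F) = 0x76; 0x68 ⊕ 0x76 = 0x1E.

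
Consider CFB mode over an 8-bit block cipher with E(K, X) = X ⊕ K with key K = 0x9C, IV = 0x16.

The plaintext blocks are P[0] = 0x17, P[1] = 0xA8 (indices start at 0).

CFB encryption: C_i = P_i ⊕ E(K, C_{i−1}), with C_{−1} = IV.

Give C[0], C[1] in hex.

C[0]: E(K, 0x16) = 0x8A; 0x17 ⊕ 0x8A = 0x9D.
C[1]: E(K, 0x9D) = 0x01; 0xA8 ⊕ 0x01 = 0xA9.

C[0] = 0x9D, C[1] = 0xA9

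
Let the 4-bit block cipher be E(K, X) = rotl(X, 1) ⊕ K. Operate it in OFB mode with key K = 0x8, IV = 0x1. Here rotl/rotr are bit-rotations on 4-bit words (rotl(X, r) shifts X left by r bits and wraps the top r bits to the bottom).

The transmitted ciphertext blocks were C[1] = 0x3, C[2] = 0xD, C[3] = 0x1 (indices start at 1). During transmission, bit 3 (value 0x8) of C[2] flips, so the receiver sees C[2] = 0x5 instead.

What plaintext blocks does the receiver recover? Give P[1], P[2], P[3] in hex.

OFB decryption: S_i = E(K, S_{i−1}) with S_{0} = IV; P_i = C_i ⊕ S_i.
Only C[2] changed, to 0x5. In OFB, a change in C_i flips the same bit in P_i only; the keystream is unaffected. Decrypting the received ciphertext:
P[1]: S = E(K, 0x1) = 0xA; 0x3 ⊕ 0xA = 0x9.
P[2]: S = E(K, 0xA) = 0xD; 0x5 ⊕ 0xD = 0x8.
P[3]: S = E(K, 0xD) = 0x3; 0x1 ⊕ 0x3 = 0x2.
Blocks that differ from the original plaintext: P[2].

P[1] = 0x9, P[2] = 0x8, P[3] = 0x2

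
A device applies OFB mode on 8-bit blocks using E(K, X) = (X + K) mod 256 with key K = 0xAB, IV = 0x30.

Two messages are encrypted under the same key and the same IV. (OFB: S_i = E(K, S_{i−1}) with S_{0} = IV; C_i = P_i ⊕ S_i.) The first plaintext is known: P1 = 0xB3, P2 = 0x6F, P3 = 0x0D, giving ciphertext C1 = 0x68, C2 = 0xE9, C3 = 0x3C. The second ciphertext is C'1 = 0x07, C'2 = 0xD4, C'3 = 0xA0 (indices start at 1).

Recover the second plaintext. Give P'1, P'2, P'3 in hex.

P'1 = 0xDC, P'2 = 0x52, P'3 = 0x91

In OFB with a reused IV, both messages share the same keystream S_i, so C_i ⊕ C'_i = P_i ⊕ P'_i and thus P'_i = P_i ⊕ C_i ⊕ C'_i.
P'1: 0xB3 ⊕ 0x68 ⊕ 0x07 = 0xDC.
P'2: 0x6F ⊕ 0xE9 ⊕ 0xD4 = 0x52.
P'3: 0x0D ⊕ 0x3C ⊕ 0xA0 = 0x91.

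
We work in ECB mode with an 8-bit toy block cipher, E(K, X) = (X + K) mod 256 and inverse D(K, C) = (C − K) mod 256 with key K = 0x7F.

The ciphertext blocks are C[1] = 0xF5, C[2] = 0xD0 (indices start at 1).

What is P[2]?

ECB decryption: P_i = D(K, C_i).
P[2]: D(K, 0xD0) = 0x51.

P[2] = 0x51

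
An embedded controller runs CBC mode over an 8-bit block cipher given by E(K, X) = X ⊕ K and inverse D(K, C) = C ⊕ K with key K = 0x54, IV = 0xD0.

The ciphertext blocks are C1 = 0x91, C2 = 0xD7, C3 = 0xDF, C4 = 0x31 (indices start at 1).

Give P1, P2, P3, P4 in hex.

P1 = 0x15, P2 = 0x12, P3 = 0x5C, P4 = 0xBA

CBC decryption: P_i = D(K, C_i) ⊕ C_{i−1}, with C_{0} = IV.
P1: D(K, 0x91) = 0xC5; 0xC5 ⊕ 0xD0 = 0x15.
P2: D(K, 0xD7) = 0x83; 0x83 ⊕ 0x91 = 0x12.
P3: D(K, 0xDF) = 0x8B; 0x8B ⊕ 0xD7 = 0x5C.
P4: D(K, 0x31) = 0x65; 0x65 ⊕ 0xDF = 0xBA.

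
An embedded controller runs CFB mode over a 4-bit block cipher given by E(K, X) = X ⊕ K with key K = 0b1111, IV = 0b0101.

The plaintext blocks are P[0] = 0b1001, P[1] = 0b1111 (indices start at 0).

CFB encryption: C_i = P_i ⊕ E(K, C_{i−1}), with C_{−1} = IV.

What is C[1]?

C[0]: E(K, 0b0101) = 0b1010; 0b1001 ⊕ 0b1010 = 0b0011.
C[1]: E(K, 0b0011) = 0b1100; 0b1111 ⊕ 0b1100 = 0b0011.

C[1] = 0b0011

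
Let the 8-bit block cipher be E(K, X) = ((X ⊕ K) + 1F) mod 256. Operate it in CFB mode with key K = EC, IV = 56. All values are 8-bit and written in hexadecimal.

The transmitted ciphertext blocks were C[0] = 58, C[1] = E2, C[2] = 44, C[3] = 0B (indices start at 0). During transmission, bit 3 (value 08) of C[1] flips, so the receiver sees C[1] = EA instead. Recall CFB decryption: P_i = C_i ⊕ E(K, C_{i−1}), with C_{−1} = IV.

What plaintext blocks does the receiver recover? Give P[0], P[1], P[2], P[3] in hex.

Only C[1] changed, to EA. In CFB, a change in C_i flips the same bit in P_i and garbles P_{i+1}. Decrypting the received ciphertext:
P[0]: E(K, 56) = D9; 58 ⊕ D9 = 81.
P[1]: E(K, 58) = D3; EA ⊕ D3 = 39.
P[2]: E(K, EA) = 25; 44 ⊕ 25 = 61.
P[3]: E(K, 44) = C7; 0B ⊕ C7 = CC.
Blocks that differ from the original plaintext: P[1], P[2].

P[0] = 81, P[1] = 39, P[2] = 61, P[3] = CC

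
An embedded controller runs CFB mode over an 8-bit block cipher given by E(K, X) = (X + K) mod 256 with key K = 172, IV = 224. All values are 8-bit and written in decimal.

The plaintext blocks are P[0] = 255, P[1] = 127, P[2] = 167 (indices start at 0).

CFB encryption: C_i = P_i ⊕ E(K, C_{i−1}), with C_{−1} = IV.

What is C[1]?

C[0]: E(K, 224) = 140; 255 ⊕ 140 = 115.
C[1]: E(K, 115) = 31; 127 ⊕ 31 = 96.

C[1] = 96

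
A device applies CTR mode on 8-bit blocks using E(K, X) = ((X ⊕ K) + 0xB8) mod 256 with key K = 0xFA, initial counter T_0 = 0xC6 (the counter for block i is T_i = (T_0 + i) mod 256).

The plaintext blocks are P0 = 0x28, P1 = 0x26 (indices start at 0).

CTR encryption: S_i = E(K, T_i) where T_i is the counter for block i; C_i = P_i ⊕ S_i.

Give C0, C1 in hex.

C0 = 0xDC, C1 = 0xD3

C0: T = 0xC6, S = E(K, T) = 0xF4; 0x28 ⊕ 0xF4 = 0xDC.
C1: T = 0xC7, S = E(K, T) = 0xF5; 0x26 ⊕ 0xF5 = 0xD3.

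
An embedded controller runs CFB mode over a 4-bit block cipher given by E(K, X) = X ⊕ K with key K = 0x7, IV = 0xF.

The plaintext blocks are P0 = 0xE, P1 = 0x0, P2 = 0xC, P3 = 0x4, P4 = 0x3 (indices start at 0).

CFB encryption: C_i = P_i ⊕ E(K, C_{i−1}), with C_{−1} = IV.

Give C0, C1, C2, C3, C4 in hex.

C0: E(K, 0xF) = 0x8; 0xE ⊕ 0x8 = 0x6.
C1: E(K, 0x6) = 0x1; 0x0 ⊕ 0x1 = 0x1.
C2: E(K, 0x1) = 0x6; 0xC ⊕ 0x6 = 0xA.
C3: E(K, 0xA) = 0xD; 0x4 ⊕ 0xD = 0x9.
C4: E(K, 0x9) = 0xE; 0x3 ⊕ 0xE = 0xD.

C0 = 0x6, C1 = 0x1, C2 = 0xA, C3 = 0x9, C4 = 0xD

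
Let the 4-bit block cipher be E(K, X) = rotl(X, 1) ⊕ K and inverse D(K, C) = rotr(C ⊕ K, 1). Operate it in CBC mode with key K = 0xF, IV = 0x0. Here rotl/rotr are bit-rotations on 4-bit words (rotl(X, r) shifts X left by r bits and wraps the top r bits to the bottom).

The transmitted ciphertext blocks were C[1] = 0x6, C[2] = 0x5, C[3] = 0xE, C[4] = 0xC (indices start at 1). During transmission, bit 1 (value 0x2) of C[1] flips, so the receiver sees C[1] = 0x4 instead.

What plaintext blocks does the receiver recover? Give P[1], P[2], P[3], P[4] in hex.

P[1] = 0xD, P[2] = 0x1, P[3] = 0xD, P[4] = 0x7

CBC decryption: P_i = D(K, C_i) ⊕ C_{i−1}, with C_{0} = IV.
Only C[1] changed, to 0x4. In CBC, a change in C_i garbles P_i and flips the same bit in P_{i+1}. Decrypting the received ciphertext:
P[1]: D(K, 0x4) = 0xD; 0xD ⊕ 0x0 = 0xD.
P[2]: D(K, 0x5) = 0x5; 0x5 ⊕ 0x4 = 0x1.
P[3]: D(K, 0xE) = 0x8; 0x8 ⊕ 0x5 = 0xD.
P[4]: D(K, 0xC) = 0x9; 0x9 ⊕ 0xE = 0x7.
Blocks that differ from the original plaintext: P[1], P[2].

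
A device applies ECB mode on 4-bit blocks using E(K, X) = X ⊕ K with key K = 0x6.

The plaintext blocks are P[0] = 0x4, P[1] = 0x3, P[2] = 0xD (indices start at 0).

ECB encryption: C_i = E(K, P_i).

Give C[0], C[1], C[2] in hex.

C[0] = 0x2, C[1] = 0x5, C[2] = 0xB

C[0]: E(K, 0x4) = 0x2.
C[1]: E(K, 0x3) = 0x5.
C[2]: E(K, 0xD) = 0xB.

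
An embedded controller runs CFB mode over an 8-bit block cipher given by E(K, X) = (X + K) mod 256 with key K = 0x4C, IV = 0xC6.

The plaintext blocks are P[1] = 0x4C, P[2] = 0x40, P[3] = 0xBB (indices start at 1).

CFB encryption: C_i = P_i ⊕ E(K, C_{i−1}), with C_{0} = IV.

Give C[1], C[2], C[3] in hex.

C[1] = 0x5E, C[2] = 0xEA, C[3] = 0x8D

C[1]: E(K, 0xC6) = 0x12; 0x4C ⊕ 0x12 = 0x5E.
C[2]: E(K, 0x5E) = 0xAA; 0x40 ⊕ 0xAA = 0xEA.
C[3]: E(K, 0xEA) = 0x36; 0xBB ⊕ 0x36 = 0x8D.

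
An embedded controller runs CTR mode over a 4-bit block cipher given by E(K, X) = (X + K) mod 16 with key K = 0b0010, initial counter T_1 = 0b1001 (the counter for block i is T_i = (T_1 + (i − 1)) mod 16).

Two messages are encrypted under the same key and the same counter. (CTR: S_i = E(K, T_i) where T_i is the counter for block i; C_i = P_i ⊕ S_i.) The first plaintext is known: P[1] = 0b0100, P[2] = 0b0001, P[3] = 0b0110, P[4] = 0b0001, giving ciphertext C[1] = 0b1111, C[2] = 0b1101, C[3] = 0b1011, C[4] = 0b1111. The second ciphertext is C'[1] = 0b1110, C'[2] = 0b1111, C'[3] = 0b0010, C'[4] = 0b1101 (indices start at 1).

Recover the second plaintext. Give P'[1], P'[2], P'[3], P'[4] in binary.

P'[1] = 0b0101, P'[2] = 0b0011, P'[3] = 0b1111, P'[4] = 0b0011

In CTR with a reused counter, both messages share the same keystream S_i, so C_i ⊕ C'_i = P_i ⊕ P'_i and thus P'_i = P_i ⊕ C_i ⊕ C'_i.
P'[1]: 0b0100 ⊕ 0b1111 ⊕ 0b1110 = 0b0101.
P'[2]: 0b0001 ⊕ 0b1101 ⊕ 0b1111 = 0b0011.
P'[3]: 0b0110 ⊕ 0b1011 ⊕ 0b0010 = 0b1111.
P'[4]: 0b0001 ⊕ 0b1111 ⊕ 0b1101 = 0b0011.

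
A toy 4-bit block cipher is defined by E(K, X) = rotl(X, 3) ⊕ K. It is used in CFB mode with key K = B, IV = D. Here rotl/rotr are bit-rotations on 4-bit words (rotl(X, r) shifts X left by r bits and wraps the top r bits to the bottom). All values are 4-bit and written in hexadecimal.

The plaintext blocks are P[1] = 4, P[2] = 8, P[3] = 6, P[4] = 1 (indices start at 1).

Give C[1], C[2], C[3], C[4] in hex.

C[1] = 1, C[2] = B, C[3] = 0, C[4] = A

CFB encryption: C_i = P_i ⊕ E(K, C_{i−1}), with C_{0} = IV.
C[1]: E(K, D) = 5; 4 ⊕ 5 = 1.
C[2]: E(K, 1) = 3; 8 ⊕ 3 = B.
C[3]: E(K, B) = 6; 6 ⊕ 6 = 0.
C[4]: E(K, 0) = B; 1 ⊕ B = A.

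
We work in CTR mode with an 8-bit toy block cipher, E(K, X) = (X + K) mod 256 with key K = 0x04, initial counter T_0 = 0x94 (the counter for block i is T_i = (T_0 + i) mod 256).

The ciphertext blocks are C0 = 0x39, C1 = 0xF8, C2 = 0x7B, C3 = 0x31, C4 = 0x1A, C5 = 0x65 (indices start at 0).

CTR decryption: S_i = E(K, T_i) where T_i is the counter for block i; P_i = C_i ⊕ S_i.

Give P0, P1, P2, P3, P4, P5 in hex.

P0: T = 0x94, S = E(K, T) = 0x98; 0x39 ⊕ 0x98 = 0xA1.
P1: T = 0x95, S = E(K, T) = 0x99; 0xF8 ⊕ 0x99 = 0x61.
P2: T = 0x96, S = E(K, T) = 0x9A; 0x7B ⊕ 0x9A = 0xE1.
P3: T = 0x97, S = E(K, T) = 0x9B; 0x31 ⊕ 0x9B = 0xAA.
P4: T = 0x98, S = E(K, T) = 0x9C; 0x1A ⊕ 0x9C = 0x86.
P5: T = 0x99, S = E(K, T) = 0x9D; 0x65 ⊕ 0x9D = 0xF8.

P0 = 0xA1, P1 = 0x61, P2 = 0xE1, P3 = 0xAA, P4 = 0x86, P5 = 0xF8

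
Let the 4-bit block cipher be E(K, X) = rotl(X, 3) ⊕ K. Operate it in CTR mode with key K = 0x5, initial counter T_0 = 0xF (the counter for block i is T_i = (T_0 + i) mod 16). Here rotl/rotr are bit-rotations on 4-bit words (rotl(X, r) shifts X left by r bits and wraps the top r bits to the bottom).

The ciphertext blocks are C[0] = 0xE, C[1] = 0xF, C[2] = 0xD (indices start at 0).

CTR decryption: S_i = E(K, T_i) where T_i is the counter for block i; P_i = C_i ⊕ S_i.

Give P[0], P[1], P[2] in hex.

P[0]: T = 0xF, S = E(K, T) = 0xA; 0xE ⊕ 0xA = 0x4.
P[1]: T = 0x0, S = E(K, T) = 0x5; 0xF ⊕ 0x5 = 0xA.
P[2]: T = 0x1, S = E(K, T) = 0xD; 0xD ⊕ 0xD = 0x0.

P[0] = 0x4, P[1] = 0xA, P[2] = 0x0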